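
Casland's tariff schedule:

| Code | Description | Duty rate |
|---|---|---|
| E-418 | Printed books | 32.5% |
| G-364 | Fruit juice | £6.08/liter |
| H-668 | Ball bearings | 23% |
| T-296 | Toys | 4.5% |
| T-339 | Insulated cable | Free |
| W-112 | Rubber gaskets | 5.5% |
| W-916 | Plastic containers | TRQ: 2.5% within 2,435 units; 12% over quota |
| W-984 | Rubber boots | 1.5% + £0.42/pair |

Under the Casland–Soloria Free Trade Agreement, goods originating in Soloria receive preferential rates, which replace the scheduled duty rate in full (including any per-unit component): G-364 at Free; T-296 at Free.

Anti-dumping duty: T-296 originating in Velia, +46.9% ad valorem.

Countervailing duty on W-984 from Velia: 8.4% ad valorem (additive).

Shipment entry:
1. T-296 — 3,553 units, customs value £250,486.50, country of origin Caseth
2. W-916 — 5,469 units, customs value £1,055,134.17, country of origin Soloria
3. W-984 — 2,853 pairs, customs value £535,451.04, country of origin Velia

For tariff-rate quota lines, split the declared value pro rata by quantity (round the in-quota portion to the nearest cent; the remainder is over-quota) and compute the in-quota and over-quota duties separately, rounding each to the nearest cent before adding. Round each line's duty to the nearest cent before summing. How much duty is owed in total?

£147,466.36

Line 1 (T-296, Caseth, 3,553 units, £250,486.50):
Base rate for T-296 is 4.5%.
T-296 has an FTA preferential rate, but origin Caseth is not Soloria; base rate stands.
The additional-duty order on T-296 targets Velia, not Caseth; it does not apply.
Duty = £250,486.50 × 4.5% = £11,271.89.
Line 2 (W-916, Soloria, 5,469 units, £1,055,134.17):
Code W-916 is under a tariff-rate quota (threshold 2,435 units). In-quota: 2,435 units at 2.5%; over-quota: 3,034 units at 12%.
Pro-rata value split: in-quota = £1,055,134.17 × 2,435/5,469 = £469,784.55; over-quota = £1,055,134.17 − £469,784.55 = £585,349.62.
In-quota duty = £469,784.55 × 2.5% = £11,744.61. Over-quota duty = £585,349.62 × 12% = £70,241.95.
Line duty = £11,744.61 + £70,241.95 = £81,986.56.
Line 3 (W-984, Velia, 2,853 pairs, £535,451.04):
Base rate for W-984 is 1.5% + £0.42/pair.
Additional duty on W-984 from Velia: +8.4%. Applied ad valorem rate: 1.5% + 8.4% = 9.9%.
Duty = £535,451.04 × 9.9% + 2,853 × £0.42 = £54,207.91.
Total = £11,271.89 + £81,986.56 + £54,207.91 = £147,466.36.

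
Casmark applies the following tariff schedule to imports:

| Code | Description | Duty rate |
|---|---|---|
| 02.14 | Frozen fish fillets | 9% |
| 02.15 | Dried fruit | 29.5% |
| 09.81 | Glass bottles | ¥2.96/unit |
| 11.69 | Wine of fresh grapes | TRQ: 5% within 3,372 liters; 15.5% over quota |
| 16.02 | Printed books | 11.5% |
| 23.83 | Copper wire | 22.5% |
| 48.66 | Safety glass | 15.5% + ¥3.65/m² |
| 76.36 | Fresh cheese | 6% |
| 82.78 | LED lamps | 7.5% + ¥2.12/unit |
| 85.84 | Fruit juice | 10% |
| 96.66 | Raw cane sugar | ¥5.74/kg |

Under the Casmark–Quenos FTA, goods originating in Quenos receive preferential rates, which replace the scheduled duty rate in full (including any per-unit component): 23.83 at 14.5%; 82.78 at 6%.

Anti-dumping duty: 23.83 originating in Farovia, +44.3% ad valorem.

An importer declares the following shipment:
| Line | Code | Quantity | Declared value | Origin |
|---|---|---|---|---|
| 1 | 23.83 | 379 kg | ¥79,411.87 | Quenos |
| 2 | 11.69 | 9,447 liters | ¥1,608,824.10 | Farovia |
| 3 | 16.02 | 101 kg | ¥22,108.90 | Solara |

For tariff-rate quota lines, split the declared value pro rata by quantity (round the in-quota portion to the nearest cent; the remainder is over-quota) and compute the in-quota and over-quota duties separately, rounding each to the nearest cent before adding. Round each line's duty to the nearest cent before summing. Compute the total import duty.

Line 1 (23.83, Quenos, 379 kg, ¥79,411.87):
Base rate for 23.83 is 22.5%.
Origin Quenos qualifies under the Casmark–Quenos agreement and 23.83 is covered: preferential rate 14.5% applies instead.
The additional-duty order on 23.83 targets Farovia, not Quenos; it does not apply.
Duty = ¥79,411.87 × 14.5% = ¥11,514.72.
Line 2 (11.69, Farovia, 9,447 liters, ¥1,608,824.10):
Code 11.69 is under a tariff-rate quota (threshold 3,372 liters). In-quota: 3,372 liters at 5%; over-quota: 6,075 liters at 15.5%.
Pro-rata value split: in-quota = ¥1,608,824.10 × 3,372/9,447 = ¥574,251.60; over-quota = ¥1,608,824.10 − ¥574,251.60 = ¥1,034,572.50.
In-quota duty = ¥574,251.60 × 5% = ¥28,712.58. Over-quota duty = ¥1,034,572.50 × 15.5% = ¥160,358.74.
Line duty = ¥28,712.58 + ¥160,358.74 = ¥189,071.32.
Line 3 (16.02, Solara, 101 kg, ¥22,108.90):
Base rate for 16.02 is 11.5%.
Duty = ¥22,108.90 × 11.5% = ¥2,542.52.
Total = ¥11,514.72 + ¥189,071.32 + ¥2,542.52 = ¥203,128.56.

¥203,128.56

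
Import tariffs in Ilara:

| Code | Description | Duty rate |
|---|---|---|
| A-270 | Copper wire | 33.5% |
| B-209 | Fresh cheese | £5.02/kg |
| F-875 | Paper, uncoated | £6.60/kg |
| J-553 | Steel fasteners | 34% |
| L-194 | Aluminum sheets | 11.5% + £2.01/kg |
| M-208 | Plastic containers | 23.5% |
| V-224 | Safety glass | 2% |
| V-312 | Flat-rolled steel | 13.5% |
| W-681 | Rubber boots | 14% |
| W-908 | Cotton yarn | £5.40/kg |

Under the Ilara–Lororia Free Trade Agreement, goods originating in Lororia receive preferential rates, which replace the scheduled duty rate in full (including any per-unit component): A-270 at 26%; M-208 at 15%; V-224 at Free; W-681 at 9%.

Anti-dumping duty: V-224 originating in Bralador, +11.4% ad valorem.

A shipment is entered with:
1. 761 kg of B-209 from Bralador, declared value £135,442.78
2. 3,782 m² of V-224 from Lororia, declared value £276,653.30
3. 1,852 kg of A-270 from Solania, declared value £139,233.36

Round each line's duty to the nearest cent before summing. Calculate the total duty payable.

Line 1 (B-209, Bralador, 761 kg, £135,442.78):
Base rate for B-209 is £5.02/kg.
Duty = 761 × £5.02 = £3,820.22.
Line 2 (V-224, Lororia, 3,782 m², £276,653.30):
Base rate for V-224 is 2%.
Origin Lororia qualifies under the Ilara–Lororia agreement and V-224 is covered: preferential rate Free applies instead.
The additional-duty order on V-224 targets Bralador, not Lororia; it does not apply.
Duty = £276,653.30 × 0% = £0.00.
Line 3 (A-270, Solania, 1,852 kg, £139,233.36):
Base rate for A-270 is 33.5%.
A-270 has an FTA preferential rate, but origin Solania is not Lororia; base rate stands.
Duty = £139,233.36 × 33.5% = £46,643.18.
Total = £3,820.22 + £0.00 + £46,643.18 = £50,463.40.

£50,463.40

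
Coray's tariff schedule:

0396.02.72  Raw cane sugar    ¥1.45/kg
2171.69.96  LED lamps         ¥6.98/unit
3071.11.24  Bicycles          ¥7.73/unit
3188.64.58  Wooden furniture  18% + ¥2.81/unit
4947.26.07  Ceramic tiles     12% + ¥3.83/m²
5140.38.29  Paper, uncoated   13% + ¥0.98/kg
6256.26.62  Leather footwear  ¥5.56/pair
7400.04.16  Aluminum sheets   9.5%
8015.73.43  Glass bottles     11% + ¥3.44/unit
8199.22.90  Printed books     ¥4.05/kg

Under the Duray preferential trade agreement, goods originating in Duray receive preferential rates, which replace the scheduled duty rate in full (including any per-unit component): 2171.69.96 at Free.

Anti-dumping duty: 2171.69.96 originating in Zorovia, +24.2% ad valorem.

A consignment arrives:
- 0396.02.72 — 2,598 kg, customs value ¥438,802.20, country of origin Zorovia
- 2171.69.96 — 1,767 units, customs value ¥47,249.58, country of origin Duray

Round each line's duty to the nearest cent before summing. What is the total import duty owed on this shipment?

¥3,767.10

Line 1 (0396.02.72, Zorovia, 2,598 kg, ¥438,802.20):
Base rate for 0396.02.72 is ¥1.45/kg.
Duty = 2,598 × ¥1.45 = ¥3,767.10.
Line 2 (2171.69.96, Duray, 1,767 units, ¥47,249.58):
Base rate for 2171.69.96 is ¥6.98/unit.
Origin Duray qualifies under the Coray–Duray agreement and 2171.69.96 is covered: preferential rate Free applies instead.
The additional-duty order on 2171.69.96 targets Zorovia, not Duray; it does not apply.
Duty = ¥47,249.58 × 0% = ¥0.00.
Total = ¥3,767.10 + ¥0.00 = ¥3,767.10.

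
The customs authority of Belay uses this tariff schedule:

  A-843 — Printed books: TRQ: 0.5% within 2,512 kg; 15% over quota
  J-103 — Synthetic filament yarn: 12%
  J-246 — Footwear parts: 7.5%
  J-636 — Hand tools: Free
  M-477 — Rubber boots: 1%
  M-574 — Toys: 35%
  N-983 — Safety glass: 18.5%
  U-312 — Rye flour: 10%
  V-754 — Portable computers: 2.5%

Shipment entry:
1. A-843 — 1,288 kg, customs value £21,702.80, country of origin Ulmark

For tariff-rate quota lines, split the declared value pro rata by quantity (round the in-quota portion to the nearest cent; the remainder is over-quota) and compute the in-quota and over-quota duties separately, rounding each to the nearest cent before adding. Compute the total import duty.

£108.51

Line 1 (A-843, Ulmark, 1,288 kg, £21,702.80):
Code A-843 is under a tariff-rate quota (threshold 2,512 kg). Quantity 1,288 kg is within the quota, so the in-quota rate 0.5% applies to the full value.
Duty = £21,702.80 × 0.5% = £108.51.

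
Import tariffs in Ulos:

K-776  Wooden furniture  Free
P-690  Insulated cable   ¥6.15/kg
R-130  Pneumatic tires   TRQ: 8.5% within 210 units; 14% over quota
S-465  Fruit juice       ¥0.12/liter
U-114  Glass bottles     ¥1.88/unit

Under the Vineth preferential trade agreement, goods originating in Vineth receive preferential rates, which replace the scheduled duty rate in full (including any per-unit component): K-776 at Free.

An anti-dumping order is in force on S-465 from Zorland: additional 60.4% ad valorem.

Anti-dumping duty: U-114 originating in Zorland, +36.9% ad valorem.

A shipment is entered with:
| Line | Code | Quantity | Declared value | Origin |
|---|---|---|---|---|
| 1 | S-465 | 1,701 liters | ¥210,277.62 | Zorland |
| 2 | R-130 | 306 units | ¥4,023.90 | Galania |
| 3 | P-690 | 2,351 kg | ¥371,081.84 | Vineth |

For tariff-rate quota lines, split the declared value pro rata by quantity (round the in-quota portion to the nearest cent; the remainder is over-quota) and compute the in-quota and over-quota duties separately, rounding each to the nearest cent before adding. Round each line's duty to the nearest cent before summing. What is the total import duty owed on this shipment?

Line 1 (S-465, Zorland, 1,701 liters, ¥210,277.62):
Base rate for S-465 is ¥0.12/liter.
Additional duty on S-465 from Zorland: +60.4% ad valorem. Applied ad valorem rate = 60.4%.
Duty = ¥210,277.62 × 60.4% + 1,701 × ¥0.12 = ¥127,211.80.
Line 2 (R-130, Galania, 306 units, ¥4,023.90):
Code R-130 is under a tariff-rate quota (threshold 210 units). In-quota: 210 units at 8.5%; over-quota: 96 units at 14%.
Pro-rata value split: in-quota = ¥4,023.90 × 210/306 = ¥2,761.50; over-quota = ¥4,023.90 − ¥2,761.50 = ¥1,262.40.
In-quota duty = ¥2,761.50 × 8.5% = ¥234.73. Over-quota duty = ¥1,262.40 × 14% = ¥176.74.
Line duty = ¥234.73 + ¥176.74 = ¥411.47.
Line 3 (P-690, Vineth, 2,351 kg, ¥371,081.84):
Base rate for P-690 is ¥6.15/kg.
Origin Vineth is the FTA partner but P-690 is not on the preference list; base rate stands.
Duty = 2,351 × ¥6.15 = ¥14,458.65.
Total = ¥127,211.80 + ¥411.47 + ¥14,458.65 = ¥142,081.92.

¥142,081.92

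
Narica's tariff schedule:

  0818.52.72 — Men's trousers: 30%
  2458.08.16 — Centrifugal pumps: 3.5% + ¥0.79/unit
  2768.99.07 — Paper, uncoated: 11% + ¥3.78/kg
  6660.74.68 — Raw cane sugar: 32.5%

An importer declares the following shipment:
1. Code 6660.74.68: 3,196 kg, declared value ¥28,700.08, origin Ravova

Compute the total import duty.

Line 1 (6660.74.68, Ravova, 3,196 kg, ¥28,700.08):
Base rate for 6660.74.68 is 32.5%.
Duty = ¥28,700.08 × 32.5% = ¥9,327.53.

¥9,327.53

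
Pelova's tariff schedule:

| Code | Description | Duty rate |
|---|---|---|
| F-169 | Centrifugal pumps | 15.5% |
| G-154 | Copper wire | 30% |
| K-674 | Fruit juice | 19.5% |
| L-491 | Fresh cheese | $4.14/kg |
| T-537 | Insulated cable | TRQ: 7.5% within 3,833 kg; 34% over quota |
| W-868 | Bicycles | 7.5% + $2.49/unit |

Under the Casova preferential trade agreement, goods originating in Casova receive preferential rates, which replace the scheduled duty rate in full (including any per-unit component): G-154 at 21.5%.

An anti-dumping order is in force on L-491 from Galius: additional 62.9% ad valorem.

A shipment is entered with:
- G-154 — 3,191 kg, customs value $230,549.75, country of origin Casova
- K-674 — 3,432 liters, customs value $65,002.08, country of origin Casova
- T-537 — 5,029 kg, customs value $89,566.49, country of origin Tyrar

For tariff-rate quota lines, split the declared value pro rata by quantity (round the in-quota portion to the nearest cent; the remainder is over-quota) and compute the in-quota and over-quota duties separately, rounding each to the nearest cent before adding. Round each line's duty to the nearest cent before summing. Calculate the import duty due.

Line 1 (G-154, Casova, 3,191 kg, $230,549.75):
Base rate for G-154 is 30%.
Origin Casova qualifies under the Pelova–Casova agreement and G-154 is covered: preferential rate 21.5% applies instead.
Duty = $230,549.75 × 21.5% = $49,568.20.
Line 2 (K-674, Casova, 3,432 liters, $65,002.08):
Base rate for K-674 is 19.5%.
Origin Casova is the FTA partner but K-674 is not on the preference list; base rate stands.
Duty = $65,002.08 × 19.5% = $12,675.41.
Line 3 (T-537, Tyrar, 5,029 kg, $89,566.49):
Code T-537 is under a tariff-rate quota (threshold 3,833 kg). In-quota: 3,833 kg at 7.5%; over-quota: 1,196 kg at 34%.
Pro-rata value split: in-quota = $89,566.49 × 3,833/5,029 = $68,265.73; over-quota = $89,566.49 − $68,265.73 = $21,300.76.
In-quota duty = $68,265.73 × 7.5% = $5,119.93. Over-quota duty = $21,300.76 × 34% = $7,242.26.
Line duty = $5,119.93 + $7,242.26 = $12,362.19.
Total = $49,568.20 + $12,675.41 + $12,362.19 = $74,605.80.

$74,605.80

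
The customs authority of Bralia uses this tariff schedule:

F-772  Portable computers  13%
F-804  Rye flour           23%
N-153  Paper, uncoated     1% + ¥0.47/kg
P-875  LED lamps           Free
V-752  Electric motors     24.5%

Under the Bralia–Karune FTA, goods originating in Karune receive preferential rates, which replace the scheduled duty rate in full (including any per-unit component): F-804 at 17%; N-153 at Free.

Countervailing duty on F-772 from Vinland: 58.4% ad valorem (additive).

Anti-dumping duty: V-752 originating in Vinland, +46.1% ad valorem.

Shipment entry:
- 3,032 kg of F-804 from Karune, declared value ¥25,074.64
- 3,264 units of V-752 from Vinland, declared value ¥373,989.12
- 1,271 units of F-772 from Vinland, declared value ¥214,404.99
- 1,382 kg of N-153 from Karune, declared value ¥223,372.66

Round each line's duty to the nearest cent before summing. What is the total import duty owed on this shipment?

¥421,384.17

Line 1 (F-804, Karune, 3,032 kg, ¥25,074.64):
Base rate for F-804 is 23%.
Origin Karune qualifies under the Bralia–Karune agreement and F-804 is covered: preferential rate 17% applies instead.
Duty = ¥25,074.64 × 17% = ¥4,262.69.
Line 2 (V-752, Vinland, 3,264 units, ¥373,989.12):
Base rate for V-752 is 24.5%.
Additional duty on V-752 from Vinland: +46.1%. Applied ad valorem rate: 24.5% + 46.1% = 70.6%.
Duty = ¥373,989.12 × 70.6% = ¥264,036.32.
Line 3 (F-772, Vinland, 1,271 units, ¥214,404.99):
Base rate for F-772 is 13%.
Additional duty on F-772 from Vinland: +58.4%. Applied ad valorem rate: 13% + 58.4% = 71.4%.
Duty = ¥214,404.99 × 71.4% = ¥153,085.16.
Line 4 (N-153, Karune, 1,382 kg, ¥223,372.66):
Base rate for N-153 is 1% + ¥0.47/kg.
Origin Karune qualifies under the Bralia–Karune agreement and N-153 is covered: preferential rate Free applies instead.
Duty = ¥223,372.66 × 0% = ¥0.00.
Total = ¥4,262.69 + ¥264,036.32 + ¥153,085.16 + ¥0.00 = ¥421,384.17.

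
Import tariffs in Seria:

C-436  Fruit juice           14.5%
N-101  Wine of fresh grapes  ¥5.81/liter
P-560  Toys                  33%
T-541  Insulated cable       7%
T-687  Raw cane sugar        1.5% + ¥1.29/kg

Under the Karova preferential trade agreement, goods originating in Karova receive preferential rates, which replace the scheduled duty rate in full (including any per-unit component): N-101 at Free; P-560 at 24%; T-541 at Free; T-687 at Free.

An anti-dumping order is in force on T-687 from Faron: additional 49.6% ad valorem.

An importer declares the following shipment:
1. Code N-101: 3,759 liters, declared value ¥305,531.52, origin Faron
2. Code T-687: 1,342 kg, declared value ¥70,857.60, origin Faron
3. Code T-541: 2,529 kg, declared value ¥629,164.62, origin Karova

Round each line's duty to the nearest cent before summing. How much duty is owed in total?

¥59,779.20

Line 1 (N-101, Faron, 3,759 liters, ¥305,531.52):
Base rate for N-101 is ¥5.81/liter.
N-101 has an FTA preferential rate, but origin Faron is not Karova; base rate stands.
Duty = 3,759 × ¥5.81 = ¥21,839.79.
Line 2 (T-687, Faron, 1,342 kg, ¥70,857.60):
Base rate for T-687 is 1.5% + ¥1.29/kg.
T-687 has an FTA preferential rate, but origin Faron is not Karova; base rate stands.
Additional duty on T-687 from Faron: +49.6%. Applied ad valorem rate: 1.5% + 49.6% = 51.1%.
Duty = ¥70,857.60 × 51.1% + 1,342 × ¥1.29 = ¥37,939.41.
Line 3 (T-541, Karova, 2,529 kg, ¥629,164.62):
Base rate for T-541 is 7%.
Origin Karova qualifies under the Seria–Karova agreement and T-541 is covered: preferential rate Free applies instead.
Duty = ¥629,164.62 × 0% = ¥0.00.
Total = ¥21,839.79 + ¥37,939.41 + ¥0.00 = ¥59,779.20.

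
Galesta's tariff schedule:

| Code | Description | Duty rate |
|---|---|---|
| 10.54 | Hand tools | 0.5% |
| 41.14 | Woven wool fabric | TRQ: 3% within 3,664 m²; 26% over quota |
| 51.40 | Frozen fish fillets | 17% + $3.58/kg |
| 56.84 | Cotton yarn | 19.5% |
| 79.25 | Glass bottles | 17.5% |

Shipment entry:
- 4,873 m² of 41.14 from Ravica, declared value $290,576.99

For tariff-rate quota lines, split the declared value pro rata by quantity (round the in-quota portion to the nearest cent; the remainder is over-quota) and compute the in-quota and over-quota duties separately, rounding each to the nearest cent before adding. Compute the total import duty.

Line 1 (41.14, Ravica, 4,873 m², $290,576.99):
Code 41.14 is under a tariff-rate quota (threshold 3,664 m²). In-quota: 3,664 m² at 3%; over-quota: 1,209 m² at 26%.
Pro-rata value split: in-quota = $290,576.99 × 3,664/4,873 = $218,484.32; over-quota = $290,576.99 − $218,484.32 = $72,092.67.
In-quota duty = $218,484.32 × 3% = $6,554.53. Over-quota duty = $72,092.67 × 26% = $18,744.09.
Line duty = $6,554.53 + $18,744.09 = $25,298.62.

$25,298.62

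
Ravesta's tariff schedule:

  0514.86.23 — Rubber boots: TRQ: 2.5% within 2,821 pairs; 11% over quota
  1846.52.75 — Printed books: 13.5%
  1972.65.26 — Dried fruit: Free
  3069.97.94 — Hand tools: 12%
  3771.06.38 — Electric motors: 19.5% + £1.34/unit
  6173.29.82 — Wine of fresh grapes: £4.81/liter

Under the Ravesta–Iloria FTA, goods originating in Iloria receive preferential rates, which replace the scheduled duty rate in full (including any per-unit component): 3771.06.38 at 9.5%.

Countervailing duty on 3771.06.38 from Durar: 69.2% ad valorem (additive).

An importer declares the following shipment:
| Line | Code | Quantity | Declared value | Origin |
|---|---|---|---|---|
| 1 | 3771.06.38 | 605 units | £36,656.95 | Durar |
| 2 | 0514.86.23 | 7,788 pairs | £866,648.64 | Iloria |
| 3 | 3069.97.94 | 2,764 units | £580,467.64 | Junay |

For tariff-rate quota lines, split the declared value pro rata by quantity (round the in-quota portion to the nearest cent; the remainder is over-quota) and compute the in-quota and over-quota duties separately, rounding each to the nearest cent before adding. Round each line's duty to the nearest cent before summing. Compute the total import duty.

Line 1 (3771.06.38, Durar, 605 units, £36,656.95):
Base rate for 3771.06.38 is 19.5% + £1.34/unit.
3771.06.38 has an FTA preferential rate, but origin Durar is not Iloria; base rate stands.
Additional duty on 3771.06.38 from Durar: +69.2%. Applied ad valorem rate: 19.5% + 69.2% = 88.7%.
Duty = £36,656.95 × 88.7% + 605 × £1.34 = £33,325.41.
Line 2 (0514.86.23, Iloria, 7,788 pairs, £866,648.64):
Code 0514.86.23 is under a tariff-rate quota (threshold 2,821 pairs). In-quota: 2,821 pairs at 2.5%; over-quota: 4,967 pairs at 11%.
Pro-rata value split: in-quota = £866,648.64 × 2,821/7,788 = £313,920.88; over-quota = £866,648.64 − £313,920.88 = £552,727.76.
In-quota duty = £313,920.88 × 2.5% = £7,848.02. Over-quota duty = £552,727.76 × 11% = £60,800.05.
Line duty = £7,848.02 + £60,800.05 = £68,648.07.
Line 3 (3069.97.94, Junay, 2,764 units, £580,467.64):
Base rate for 3069.97.94 is 12%.
Duty = £580,467.64 × 12% = £69,656.12.
Total = £33,325.41 + £68,648.07 + £69,656.12 = £171,629.60.

£171,629.60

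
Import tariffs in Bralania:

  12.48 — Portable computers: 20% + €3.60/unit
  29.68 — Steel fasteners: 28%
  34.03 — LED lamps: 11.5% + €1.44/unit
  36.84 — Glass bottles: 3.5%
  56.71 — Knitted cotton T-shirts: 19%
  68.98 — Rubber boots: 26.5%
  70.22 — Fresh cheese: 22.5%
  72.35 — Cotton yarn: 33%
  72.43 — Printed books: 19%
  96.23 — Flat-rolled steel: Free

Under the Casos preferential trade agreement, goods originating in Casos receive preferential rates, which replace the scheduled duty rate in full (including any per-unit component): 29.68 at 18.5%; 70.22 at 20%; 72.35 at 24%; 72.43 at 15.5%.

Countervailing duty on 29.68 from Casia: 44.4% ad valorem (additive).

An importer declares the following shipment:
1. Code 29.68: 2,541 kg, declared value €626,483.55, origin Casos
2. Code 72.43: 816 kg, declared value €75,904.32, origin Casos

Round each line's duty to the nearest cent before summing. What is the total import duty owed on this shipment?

Line 1 (29.68, Casos, 2,541 kg, €626,483.55):
Base rate for 29.68 is 28%.
Origin Casos qualifies under the Bralania–Casos agreement and 29.68 is covered: preferential rate 18.5% applies instead.
The additional-duty order on 29.68 targets Casia, not Casos; it does not apply.
Duty = €626,483.55 × 18.5% = €115,899.46.
Line 2 (72.43, Casos, 816 kg, €75,904.32):
Base rate for 72.43 is 19%.
Origin Casos qualifies under the Bralania–Casos agreement and 72.43 is covered: preferential rate 15.5% applies instead.
Duty = €75,904.32 × 15.5% = €11,765.17.
Total = €115,899.46 + €11,765.17 = €127,664.63.

€127,664.63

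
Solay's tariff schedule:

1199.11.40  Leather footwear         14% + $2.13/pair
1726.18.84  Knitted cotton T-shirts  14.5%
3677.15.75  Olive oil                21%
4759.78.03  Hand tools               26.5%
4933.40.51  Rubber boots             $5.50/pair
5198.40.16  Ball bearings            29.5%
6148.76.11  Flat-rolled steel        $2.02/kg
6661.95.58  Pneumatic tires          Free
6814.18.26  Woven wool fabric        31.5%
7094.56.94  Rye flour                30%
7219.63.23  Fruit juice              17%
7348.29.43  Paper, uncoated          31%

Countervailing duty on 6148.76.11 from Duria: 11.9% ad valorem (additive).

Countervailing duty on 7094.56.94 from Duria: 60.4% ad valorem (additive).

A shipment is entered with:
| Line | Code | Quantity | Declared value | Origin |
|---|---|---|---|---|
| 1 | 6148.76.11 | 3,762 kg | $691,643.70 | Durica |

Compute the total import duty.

Line 1 (6148.76.11, Durica, 3,762 kg, $691,643.70):
Base rate for 6148.76.11 is $2.02/kg.
The additional-duty order on 6148.76.11 targets Duria, not Durica; it does not apply.
Duty = 3,762 × $2.02 = $7,599.24.

$7,599.24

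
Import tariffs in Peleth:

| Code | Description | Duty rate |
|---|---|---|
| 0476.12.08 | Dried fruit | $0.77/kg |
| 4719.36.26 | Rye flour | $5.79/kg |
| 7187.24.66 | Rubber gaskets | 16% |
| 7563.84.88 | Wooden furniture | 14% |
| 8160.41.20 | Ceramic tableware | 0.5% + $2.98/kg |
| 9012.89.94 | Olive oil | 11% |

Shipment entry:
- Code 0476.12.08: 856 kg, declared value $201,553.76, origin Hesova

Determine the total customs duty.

$659.12

Line 1 (0476.12.08, Hesova, 856 kg, $201,553.76):
Base rate for 0476.12.08 is $0.77/kg.
Duty = 856 × $0.77 = $659.12.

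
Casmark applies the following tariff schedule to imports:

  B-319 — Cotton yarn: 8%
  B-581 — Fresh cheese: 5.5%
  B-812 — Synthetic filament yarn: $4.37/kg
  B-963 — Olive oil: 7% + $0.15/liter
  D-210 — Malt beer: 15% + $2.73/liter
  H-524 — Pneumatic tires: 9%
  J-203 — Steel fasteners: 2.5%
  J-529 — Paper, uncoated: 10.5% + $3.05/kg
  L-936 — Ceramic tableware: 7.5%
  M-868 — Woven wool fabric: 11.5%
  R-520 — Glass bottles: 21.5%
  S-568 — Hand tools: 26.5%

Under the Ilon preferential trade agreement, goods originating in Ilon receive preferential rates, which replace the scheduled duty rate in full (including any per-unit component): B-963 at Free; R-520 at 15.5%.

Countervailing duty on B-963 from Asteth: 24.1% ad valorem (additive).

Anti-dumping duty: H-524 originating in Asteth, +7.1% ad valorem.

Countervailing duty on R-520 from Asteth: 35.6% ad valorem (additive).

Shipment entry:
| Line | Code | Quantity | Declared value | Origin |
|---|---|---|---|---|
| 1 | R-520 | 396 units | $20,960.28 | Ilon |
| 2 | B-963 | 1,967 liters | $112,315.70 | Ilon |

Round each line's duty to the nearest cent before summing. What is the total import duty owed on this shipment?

$3,248.84

Line 1 (R-520, Ilon, 396 units, $20,960.28):
Base rate for R-520 is 21.5%.
Origin Ilon qualifies under the Casmark–Ilon agreement and R-520 is covered: preferential rate 15.5% applies instead.
The additional-duty order on R-520 targets Asteth, not Ilon; it does not apply.
Duty = $20,960.28 × 15.5% = $3,248.84.
Line 2 (B-963, Ilon, 1,967 liters, $112,315.70):
Base rate for B-963 is 7% + $0.15/liter.
Origin Ilon qualifies under the Casmark–Ilon agreement and B-963 is covered: preferential rate Free applies instead.
The additional-duty order on B-963 targets Asteth, not Ilon; it does not apply.
Duty = $112,315.70 × 0% = $0.00.
Total = $3,248.84 + $0.00 = $3,248.84.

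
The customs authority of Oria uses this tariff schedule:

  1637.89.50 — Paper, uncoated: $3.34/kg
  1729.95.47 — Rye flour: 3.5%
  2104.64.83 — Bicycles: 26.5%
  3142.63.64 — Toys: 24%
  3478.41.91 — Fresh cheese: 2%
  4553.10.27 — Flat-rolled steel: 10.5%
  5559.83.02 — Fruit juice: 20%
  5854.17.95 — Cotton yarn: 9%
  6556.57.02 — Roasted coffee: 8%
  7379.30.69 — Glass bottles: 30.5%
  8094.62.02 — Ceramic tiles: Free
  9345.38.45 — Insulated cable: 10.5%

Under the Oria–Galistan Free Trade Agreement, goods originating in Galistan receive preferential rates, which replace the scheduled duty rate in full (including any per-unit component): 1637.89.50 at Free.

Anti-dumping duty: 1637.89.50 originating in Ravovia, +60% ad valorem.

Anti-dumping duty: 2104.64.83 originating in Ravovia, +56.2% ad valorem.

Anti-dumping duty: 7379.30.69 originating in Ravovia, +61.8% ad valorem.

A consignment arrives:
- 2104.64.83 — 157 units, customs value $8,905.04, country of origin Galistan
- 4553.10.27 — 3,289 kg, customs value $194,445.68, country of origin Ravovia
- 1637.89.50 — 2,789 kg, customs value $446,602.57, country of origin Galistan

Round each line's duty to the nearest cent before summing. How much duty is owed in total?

$22,776.64

Line 1 (2104.64.83, Galistan, 157 units, $8,905.04):
Base rate for 2104.64.83 is 26.5%.
Origin Galistan is the FTA partner but 2104.64.83 is not on the preference list; base rate stands.
The additional-duty order on 2104.64.83 targets Ravovia, not Galistan; it does not apply.
Duty = $8,905.04 × 26.5% = $2,359.84.
Line 2 (4553.10.27, Ravovia, 3,289 kg, $194,445.68):
Base rate for 4553.10.27 is 10.5%.
Duty = $194,445.68 × 10.5% = $20,416.80.
Line 3 (1637.89.50, Galistan, 2,789 kg, $446,602.57):
Base rate for 1637.89.50 is $3.34/kg.
Origin Galistan qualifies under the Oria–Galistan agreement and 1637.89.50 is covered: preferential rate Free applies instead.
The additional-duty order on 1637.89.50 targets Ravovia, not Galistan; it does not apply.
Duty = $446,602.57 × 0% = $0.00.
Total = $2,359.84 + $20,416.80 + $0.00 = $22,776.64.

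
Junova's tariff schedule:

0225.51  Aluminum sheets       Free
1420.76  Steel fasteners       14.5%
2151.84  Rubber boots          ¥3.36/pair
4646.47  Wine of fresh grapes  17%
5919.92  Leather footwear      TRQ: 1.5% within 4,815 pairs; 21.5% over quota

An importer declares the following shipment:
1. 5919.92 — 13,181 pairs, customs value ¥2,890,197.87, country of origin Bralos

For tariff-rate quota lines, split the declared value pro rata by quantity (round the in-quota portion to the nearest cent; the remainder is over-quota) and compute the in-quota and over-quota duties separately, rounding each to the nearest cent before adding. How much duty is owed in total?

¥410,235.54

Line 1 (5919.92, Bralos, 13,181 pairs, ¥2,890,197.87):
Code 5919.92 is under a tariff-rate quota (threshold 4,815 pairs). In-quota: 4,815 pairs at 1.5%; over-quota: 8,366 pairs at 21.5%.
Pro-rata value split: in-quota = ¥2,890,197.87 × 4,815/13,181 = ¥1,055,785.05; over-quota = ¥2,890,197.87 − ¥1,055,785.05 = ¥1,834,412.82.
In-quota duty = ¥1,055,785.05 × 1.5% = ¥15,836.78. Over-quota duty = ¥1,834,412.82 × 21.5% = ¥394,398.76.
Line duty = ¥15,836.78 + ¥394,398.76 = ¥410,235.54.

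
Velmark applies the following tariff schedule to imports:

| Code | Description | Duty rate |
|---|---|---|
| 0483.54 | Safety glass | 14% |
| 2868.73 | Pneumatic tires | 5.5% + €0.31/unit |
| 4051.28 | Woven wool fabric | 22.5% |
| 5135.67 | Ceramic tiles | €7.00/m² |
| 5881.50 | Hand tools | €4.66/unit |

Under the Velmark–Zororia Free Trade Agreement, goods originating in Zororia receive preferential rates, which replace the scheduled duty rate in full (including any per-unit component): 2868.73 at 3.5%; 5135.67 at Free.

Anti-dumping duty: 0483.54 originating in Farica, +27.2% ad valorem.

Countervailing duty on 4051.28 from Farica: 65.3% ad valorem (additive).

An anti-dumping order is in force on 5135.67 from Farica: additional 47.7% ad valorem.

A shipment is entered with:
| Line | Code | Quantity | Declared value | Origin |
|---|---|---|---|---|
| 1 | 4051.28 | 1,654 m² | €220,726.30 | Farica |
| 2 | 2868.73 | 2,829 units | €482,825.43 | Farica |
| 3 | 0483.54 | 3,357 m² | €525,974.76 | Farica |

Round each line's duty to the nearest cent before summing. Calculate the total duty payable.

€437,931.68

Line 1 (4051.28, Farica, 1,654 m², €220,726.30):
Base rate for 4051.28 is 22.5%.
Additional duty on 4051.28 from Farica: +65.3%. Applied ad valorem rate: 22.5% + 65.3% = 87.8%.
Duty = €220,726.30 × 87.8% = €193,797.69.
Line 2 (2868.73, Farica, 2,829 units, €482,825.43):
Base rate for 2868.73 is 5.5% + €0.31/unit.
2868.73 has an FTA preferential rate, but origin Farica is not Zororia; base rate stands.
Duty = €482,825.43 × 5.5% + 2,829 × €0.31 = €27,432.39.
Line 3 (0483.54, Farica, 3,357 m², €525,974.76):
Base rate for 0483.54 is 14%.
Additional duty on 0483.54 from Farica: +27.2%. Applied ad valorem rate: 14% + 27.2% = 41.2%.
Duty = €525,974.76 × 41.2% = €216,701.60.
Total = €193,797.69 + €27,432.39 + €216,701.60 = €437,931.68.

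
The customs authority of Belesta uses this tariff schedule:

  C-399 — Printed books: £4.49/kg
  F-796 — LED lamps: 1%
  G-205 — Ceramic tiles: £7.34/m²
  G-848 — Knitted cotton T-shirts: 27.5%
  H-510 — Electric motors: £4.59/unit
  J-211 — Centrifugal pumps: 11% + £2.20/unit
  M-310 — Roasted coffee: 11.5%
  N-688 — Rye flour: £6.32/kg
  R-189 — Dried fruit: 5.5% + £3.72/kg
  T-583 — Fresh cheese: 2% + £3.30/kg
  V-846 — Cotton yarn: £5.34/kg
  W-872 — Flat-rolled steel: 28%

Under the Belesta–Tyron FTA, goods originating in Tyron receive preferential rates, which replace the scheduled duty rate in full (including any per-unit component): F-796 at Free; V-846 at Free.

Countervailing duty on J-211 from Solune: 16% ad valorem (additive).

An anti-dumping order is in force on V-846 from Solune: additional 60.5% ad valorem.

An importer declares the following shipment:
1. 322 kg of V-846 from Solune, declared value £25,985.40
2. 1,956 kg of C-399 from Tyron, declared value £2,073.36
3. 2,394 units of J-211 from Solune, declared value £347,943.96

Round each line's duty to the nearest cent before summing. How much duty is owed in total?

Line 1 (V-846, Solune, 322 kg, £25,985.40):
Base rate for V-846 is £5.34/kg.
V-846 has an FTA preferential rate, but origin Solune is not Tyron; base rate stands.
Additional duty on V-846 from Solune: +60.5% ad valorem. Applied ad valorem rate = 60.5%.
Duty = £25,985.40 × 60.5% + 322 × £5.34 = £17,440.65.
Line 2 (C-399, Tyron, 1,956 kg, £2,073.36):
Base rate for C-399 is £4.49/kg.
Origin Tyron is the FTA partner but C-399 is not on the preference list; base rate stands.
Duty = 1,956 × £4.49 = £8,782.44.
Line 3 (J-211, Solune, 2,394 units, £347,943.96):
Base rate for J-211 is 11% + £2.20/unit.
Additional duty on J-211 from Solune: +16%. Applied ad valorem rate: 11% + 16% = 27%.
Duty = £347,943.96 × 27% + 2,394 × £2.20 = £99,211.67.
Total = £17,440.65 + £8,782.44 + £99,211.67 = £125,434.76.

£125,434.76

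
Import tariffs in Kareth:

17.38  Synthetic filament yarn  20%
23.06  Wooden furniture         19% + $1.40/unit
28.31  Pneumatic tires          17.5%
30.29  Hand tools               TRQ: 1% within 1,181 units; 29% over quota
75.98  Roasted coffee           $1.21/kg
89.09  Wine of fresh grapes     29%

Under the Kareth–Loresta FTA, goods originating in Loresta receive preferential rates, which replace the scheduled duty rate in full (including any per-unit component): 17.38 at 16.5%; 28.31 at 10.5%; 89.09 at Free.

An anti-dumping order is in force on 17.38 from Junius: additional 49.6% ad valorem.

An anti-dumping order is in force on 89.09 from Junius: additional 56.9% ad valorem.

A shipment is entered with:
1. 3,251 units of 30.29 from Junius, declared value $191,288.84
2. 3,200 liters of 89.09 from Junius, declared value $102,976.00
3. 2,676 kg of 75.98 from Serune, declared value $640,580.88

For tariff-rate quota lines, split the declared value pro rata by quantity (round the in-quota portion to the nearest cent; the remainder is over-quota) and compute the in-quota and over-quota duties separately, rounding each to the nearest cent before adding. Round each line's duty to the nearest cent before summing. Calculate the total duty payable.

Line 1 (30.29, Junius, 3,251 units, $191,288.84):
Code 30.29 is under a tariff-rate quota (threshold 1,181 units). In-quota: 1,181 units at 1%; over-quota: 2,070 units at 29%.
Pro-rata value split: in-quota = $191,288.84 × 1,181/3,251 = $69,490.04; over-quota = $191,288.84 − $69,490.04 = $121,798.80.
In-quota duty = $69,490.04 × 1% = $694.90. Over-quota duty = $121,798.80 × 29% = $35,321.65.
Line duty = $694.90 + $35,321.65 = $36,016.55.
Line 2 (89.09, Junius, 3,200 liters, $102,976.00):
Base rate for 89.09 is 29%.
89.09 has an FTA preferential rate, but origin Junius is not Loresta; base rate stands.
Additional duty on 89.09 from Junius: +56.9%. Applied ad valorem rate: 29% + 56.9% = 85.9%.
Duty = $102,976.00 × 85.9% = $88,456.38.
Line 3 (75.98, Serune, 2,676 kg, $640,580.88):
Base rate for 75.98 is $1.21/kg.
Duty = 2,676 × $1.21 = $3,237.96.
Total = $36,016.55 + $88,456.38 + $3,237.96 = $127,710.89.

$127,710.89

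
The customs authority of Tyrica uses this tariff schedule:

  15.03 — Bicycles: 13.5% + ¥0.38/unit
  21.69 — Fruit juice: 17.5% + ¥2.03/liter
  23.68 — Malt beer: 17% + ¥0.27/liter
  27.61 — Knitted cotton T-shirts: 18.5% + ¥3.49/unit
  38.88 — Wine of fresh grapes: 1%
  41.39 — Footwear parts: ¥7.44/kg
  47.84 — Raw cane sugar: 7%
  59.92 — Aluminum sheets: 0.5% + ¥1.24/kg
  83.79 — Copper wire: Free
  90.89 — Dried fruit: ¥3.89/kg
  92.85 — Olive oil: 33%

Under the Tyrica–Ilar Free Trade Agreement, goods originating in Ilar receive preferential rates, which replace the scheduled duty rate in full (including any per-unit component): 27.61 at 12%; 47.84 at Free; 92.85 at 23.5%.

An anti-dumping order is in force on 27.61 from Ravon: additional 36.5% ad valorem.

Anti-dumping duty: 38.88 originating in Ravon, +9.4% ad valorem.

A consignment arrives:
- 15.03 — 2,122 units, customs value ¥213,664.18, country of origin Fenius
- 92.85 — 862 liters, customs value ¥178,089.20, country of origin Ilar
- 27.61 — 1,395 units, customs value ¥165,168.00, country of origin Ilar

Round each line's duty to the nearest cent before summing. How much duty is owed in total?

Line 1 (15.03, Fenius, 2,122 units, ¥213,664.18):
Base rate for 15.03 is 13.5% + ¥0.38/unit.
Duty = ¥213,664.18 × 13.5% + 2,122 × ¥0.38 = ¥29,651.02.
Line 2 (92.85, Ilar, 862 liters, ¥178,089.20):
Base rate for 92.85 is 33%.
Origin Ilar qualifies under the Tyrica–Ilar agreement and 92.85 is covered: preferential rate 23.5% applies instead.
Duty = ¥178,089.20 × 23.5% = ¥41,850.96.
Line 3 (27.61, Ilar, 1,395 units, ¥165,168.00):
Base rate for 27.61 is 18.5% + ¥3.49/unit.
Origin Ilar qualifies under the Tyrica–Ilar agreement and 27.61 is covered: preferential rate 12% applies instead.
The additional-duty order on 27.61 targets Ravon, not Ilar; it does not apply.
Duty = ¥165,168.00 × 12% = ¥19,820.16.
Total = ¥29,651.02 + ¥41,850.96 + ¥19,820.16 = ¥91,322.14.

¥91,322.14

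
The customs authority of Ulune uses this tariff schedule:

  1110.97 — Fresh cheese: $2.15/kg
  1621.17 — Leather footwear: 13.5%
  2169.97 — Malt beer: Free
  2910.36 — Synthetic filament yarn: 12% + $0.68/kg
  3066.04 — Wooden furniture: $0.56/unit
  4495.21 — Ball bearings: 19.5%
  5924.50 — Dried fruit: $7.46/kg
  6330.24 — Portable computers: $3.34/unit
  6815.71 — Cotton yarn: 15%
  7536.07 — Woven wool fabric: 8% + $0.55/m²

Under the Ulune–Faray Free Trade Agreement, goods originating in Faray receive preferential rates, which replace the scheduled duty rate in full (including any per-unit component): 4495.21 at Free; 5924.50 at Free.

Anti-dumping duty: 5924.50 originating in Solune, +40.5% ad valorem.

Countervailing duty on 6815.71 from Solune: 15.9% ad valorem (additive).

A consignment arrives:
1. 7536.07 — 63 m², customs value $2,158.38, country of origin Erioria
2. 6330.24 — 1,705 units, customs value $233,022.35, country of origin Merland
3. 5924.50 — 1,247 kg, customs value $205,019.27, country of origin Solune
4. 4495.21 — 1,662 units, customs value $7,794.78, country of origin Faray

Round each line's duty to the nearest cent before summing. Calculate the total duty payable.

Line 1 (7536.07, Erioria, 63 m², $2,158.38):
Base rate for 7536.07 is 8% + $0.55/m².
Duty = $2,158.38 × 8% + 63 × $0.55 = $207.32.
Line 2 (6330.24, Merland, 1,705 units, $233,022.35):
Base rate for 6330.24 is $3.34/unit.
Duty = 1,705 × $3.34 = $5,694.70.
Line 3 (5924.50, Solune, 1,247 kg, $205,019.27):
Base rate for 5924.50 is $7.46/kg.
5924.50 has an FTA preferential rate, but origin Solune is not Faray; base rate stands.
Additional duty on 5924.50 from Solune: +40.5% ad valorem. Applied ad valorem rate = 40.5%.
Duty = $205,019.27 × 40.5% + 1,247 × $7.46 = $92,335.42.
Line 4 (4495.21, Faray, 1,662 units, $7,794.78):
Base rate for 4495.21 is 19.5%.
Origin Faray qualifies under the Ulune–Faray agreement and 4495.21 is covered: preferential rate Free applies instead.
Duty = $7,794.78 × 0% = $0.00.
Total = $207.32 + $5,694.70 + $92,335.42 + $0.00 = $98,237.44.

$98,237.44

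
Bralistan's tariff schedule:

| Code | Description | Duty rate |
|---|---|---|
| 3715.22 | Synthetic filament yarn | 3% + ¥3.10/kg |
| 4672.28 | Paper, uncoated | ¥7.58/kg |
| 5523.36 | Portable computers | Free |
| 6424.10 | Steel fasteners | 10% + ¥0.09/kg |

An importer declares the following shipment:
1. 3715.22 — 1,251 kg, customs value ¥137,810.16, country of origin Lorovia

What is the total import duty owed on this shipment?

¥8,012.40

Line 1 (3715.22, Lorovia, 1,251 kg, ¥137,810.16):
Base rate for 3715.22 is 3% + ¥3.10/kg.
Duty = ¥137,810.16 × 3% + 1,251 × ¥3.10 = ¥8,012.40.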